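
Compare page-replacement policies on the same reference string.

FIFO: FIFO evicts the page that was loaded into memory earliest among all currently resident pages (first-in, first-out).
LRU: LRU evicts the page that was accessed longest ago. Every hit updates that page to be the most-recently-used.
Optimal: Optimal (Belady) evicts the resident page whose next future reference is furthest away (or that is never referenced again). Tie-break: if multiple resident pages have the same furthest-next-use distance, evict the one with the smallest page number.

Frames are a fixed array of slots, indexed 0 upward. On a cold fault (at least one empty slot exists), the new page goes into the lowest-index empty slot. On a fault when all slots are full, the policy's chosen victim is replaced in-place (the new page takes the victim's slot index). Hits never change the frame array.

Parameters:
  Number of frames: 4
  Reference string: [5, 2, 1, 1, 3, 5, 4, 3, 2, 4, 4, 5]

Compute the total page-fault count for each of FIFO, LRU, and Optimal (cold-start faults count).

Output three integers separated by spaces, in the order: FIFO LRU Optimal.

Answer: 6 6 5

Derivation:
--- FIFO ---
  step 0: ref 5 -> FAULT, frames=[5,-,-,-] (faults so far: 1)
  step 1: ref 2 -> FAULT, frames=[5,2,-,-] (faults so far: 2)
  step 2: ref 1 -> FAULT, frames=[5,2,1,-] (faults so far: 3)
  step 3: ref 1 -> HIT, frames=[5,2,1,-] (faults so far: 3)
  step 4: ref 3 -> FAULT, frames=[5,2,1,3] (faults so far: 4)
  step 5: ref 5 -> HIT, frames=[5,2,1,3] (faults so far: 4)
  step 6: ref 4 -> FAULT, evict 5, frames=[4,2,1,3] (faults so far: 5)
  step 7: ref 3 -> HIT, frames=[4,2,1,3] (faults so far: 5)
  step 8: ref 2 -> HIT, frames=[4,2,1,3] (faults so far: 5)
  step 9: ref 4 -> HIT, frames=[4,2,1,3] (faults so far: 5)
  step 10: ref 4 -> HIT, frames=[4,2,1,3] (faults so far: 5)
  step 11: ref 5 -> FAULT, evict 2, frames=[4,5,1,3] (faults so far: 6)
  FIFO total faults: 6
--- LRU ---
  step 0: ref 5 -> FAULT, frames=[5,-,-,-] (faults so far: 1)
  step 1: ref 2 -> FAULT, frames=[5,2,-,-] (faults so far: 2)
  step 2: ref 1 -> FAULT, frames=[5,2,1,-] (faults so far: 3)
  step 3: ref 1 -> HIT, frames=[5,2,1,-] (faults so far: 3)
  step 4: ref 3 -> FAULT, frames=[5,2,1,3] (faults so far: 4)
  step 5: ref 5 -> HIT, frames=[5,2,1,3] (faults so far: 4)
  step 6: ref 4 -> FAULT, evict 2, frames=[5,4,1,3] (faults so far: 5)
  step 7: ref 3 -> HIT, frames=[5,4,1,3] (faults so far: 5)
  step 8: ref 2 -> FAULT, evict 1, frames=[5,4,2,3] (faults so far: 6)
  step 9: ref 4 -> HIT, frames=[5,4,2,3] (faults so far: 6)
  step 10: ref 4 -> HIT, frames=[5,4,2,3] (faults so far: 6)
  step 11: ref 5 -> HIT, frames=[5,4,2,3] (faults so far: 6)
  LRU total faults: 6
--- Optimal ---
  step 0: ref 5 -> FAULT, frames=[5,-,-,-] (faults so far: 1)
  step 1: ref 2 -> FAULT, frames=[5,2,-,-] (faults so far: 2)
  step 2: ref 1 -> FAULT, frames=[5,2,1,-] (faults so far: 3)
  step 3: ref 1 -> HIT, frames=[5,2,1,-] (faults so far: 3)
  step 4: ref 3 -> FAULT, frames=[5,2,1,3] (faults so far: 4)
  step 5: ref 5 -> HIT, frames=[5,2,1,3] (faults so far: 4)
  step 6: ref 4 -> FAULT, evict 1, frames=[5,2,4,3] (faults so far: 5)
  step 7: ref 3 -> HIT, frames=[5,2,4,3] (faults so far: 5)
  step 8: ref 2 -> HIT, frames=[5,2,4,3] (faults so far: 5)
  step 9: ref 4 -> HIT, frames=[5,2,4,3] (faults so far: 5)
  step 10: ref 4 -> HIT, frames=[5,2,4,3] (faults so far: 5)
  step 11: ref 5 -> HIT, frames=[5,2,4,3] (faults so far: 5)
  Optimal total faults: 5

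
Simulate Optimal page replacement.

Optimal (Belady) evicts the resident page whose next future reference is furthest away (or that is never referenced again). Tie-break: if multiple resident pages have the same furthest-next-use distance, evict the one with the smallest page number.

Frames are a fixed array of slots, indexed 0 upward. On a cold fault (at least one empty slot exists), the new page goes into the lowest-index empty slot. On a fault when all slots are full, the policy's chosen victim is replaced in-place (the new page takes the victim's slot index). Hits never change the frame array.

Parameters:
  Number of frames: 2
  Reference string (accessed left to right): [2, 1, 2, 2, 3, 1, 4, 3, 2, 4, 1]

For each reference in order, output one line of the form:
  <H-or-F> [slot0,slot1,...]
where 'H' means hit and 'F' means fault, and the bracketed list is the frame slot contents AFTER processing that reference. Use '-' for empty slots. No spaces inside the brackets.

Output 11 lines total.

F [2,-]
F [2,1]
H [2,1]
H [2,1]
F [3,1]
H [3,1]
F [3,4]
H [3,4]
F [2,4]
H [2,4]
F [1,4]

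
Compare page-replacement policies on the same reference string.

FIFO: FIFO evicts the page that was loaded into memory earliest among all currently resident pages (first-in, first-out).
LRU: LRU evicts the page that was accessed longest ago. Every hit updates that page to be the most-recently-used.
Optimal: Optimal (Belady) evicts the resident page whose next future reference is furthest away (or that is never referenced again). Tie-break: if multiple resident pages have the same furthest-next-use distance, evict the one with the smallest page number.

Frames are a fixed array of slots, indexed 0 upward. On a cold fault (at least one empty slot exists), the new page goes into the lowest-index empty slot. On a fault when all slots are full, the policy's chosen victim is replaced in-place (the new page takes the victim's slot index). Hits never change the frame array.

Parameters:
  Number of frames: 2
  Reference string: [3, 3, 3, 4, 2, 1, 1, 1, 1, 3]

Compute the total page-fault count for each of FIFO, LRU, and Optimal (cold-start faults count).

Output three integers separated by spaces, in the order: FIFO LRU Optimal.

Answer: 5 5 4

Derivation:
--- FIFO ---
  step 0: ref 3 -> FAULT, frames=[3,-] (faults so far: 1)
  step 1: ref 3 -> HIT, frames=[3,-] (faults so far: 1)
  step 2: ref 3 -> HIT, frames=[3,-] (faults so far: 1)
  step 3: ref 4 -> FAULT, frames=[3,4] (faults so far: 2)
  step 4: ref 2 -> FAULT, evict 3, frames=[2,4] (faults so far: 3)
  step 5: ref 1 -> FAULT, evict 4, frames=[2,1] (faults so far: 4)
  step 6: ref 1 -> HIT, frames=[2,1] (faults so far: 4)
  step 7: ref 1 -> HIT, frames=[2,1] (faults so far: 4)
  step 8: ref 1 -> HIT, frames=[2,1] (faults so far: 4)
  step 9: ref 3 -> FAULT, evict 2, frames=[3,1] (faults so far: 5)
  FIFO total faults: 5
--- LRU ---
  step 0: ref 3 -> FAULT, frames=[3,-] (faults so far: 1)
  step 1: ref 3 -> HIT, frames=[3,-] (faults so far: 1)
  step 2: ref 3 -> HIT, frames=[3,-] (faults so far: 1)
  step 3: ref 4 -> FAULT, frames=[3,4] (faults so far: 2)
  step 4: ref 2 -> FAULT, evict 3, frames=[2,4] (faults so far: 3)
  step 5: ref 1 -> FAULT, evict 4, frames=[2,1] (faults so far: 4)
  step 6: ref 1 -> HIT, frames=[2,1] (faults so far: 4)
  step 7: ref 1 -> HIT, frames=[2,1] (faults so far: 4)
  step 8: ref 1 -> HIT, frames=[2,1] (faults so far: 4)
  step 9: ref 3 -> FAULT, evict 2, frames=[3,1] (faults so far: 5)
  LRU total faults: 5
--- Optimal ---
  step 0: ref 3 -> FAULT, frames=[3,-] (faults so far: 1)
  step 1: ref 3 -> HIT, frames=[3,-] (faults so far: 1)
  step 2: ref 3 -> HIT, frames=[3,-] (faults so far: 1)
  step 3: ref 4 -> FAULT, frames=[3,4] (faults so far: 2)
  step 4: ref 2 -> FAULT, evict 4, frames=[3,2] (faults so far: 3)
  step 5: ref 1 -> FAULT, evict 2, frames=[3,1] (faults so far: 4)
  step 6: ref 1 -> HIT, frames=[3,1] (faults so far: 4)
  step 7: ref 1 -> HIT, frames=[3,1] (faults so far: 4)
  step 8: ref 1 -> HIT, frames=[3,1] (faults so far: 4)
  step 9: ref 3 -> HIT, frames=[3,1] (faults so far: 4)
  Optimal total faults: 4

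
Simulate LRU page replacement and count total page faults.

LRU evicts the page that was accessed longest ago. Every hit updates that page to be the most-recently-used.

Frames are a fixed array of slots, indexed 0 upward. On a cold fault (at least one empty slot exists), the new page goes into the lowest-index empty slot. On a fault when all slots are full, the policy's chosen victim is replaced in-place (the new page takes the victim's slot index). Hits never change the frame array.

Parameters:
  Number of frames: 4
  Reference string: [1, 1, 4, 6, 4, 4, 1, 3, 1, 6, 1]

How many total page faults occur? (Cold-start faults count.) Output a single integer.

Step 0: ref 1 → FAULT, frames=[1,-,-,-]
Step 1: ref 1 → HIT, frames=[1,-,-,-]
Step 2: ref 4 → FAULT, frames=[1,4,-,-]
Step 3: ref 6 → FAULT, frames=[1,4,6,-]
Step 4: ref 4 → HIT, frames=[1,4,6,-]
Step 5: ref 4 → HIT, frames=[1,4,6,-]
Step 6: ref 1 → HIT, frames=[1,4,6,-]
Step 7: ref 3 → FAULT, frames=[1,4,6,3]
Step 8: ref 1 → HIT, frames=[1,4,6,3]
Step 9: ref 6 → HIT, frames=[1,4,6,3]
Step 10: ref 1 → HIT, frames=[1,4,6,3]
Total faults: 4

Answer: 4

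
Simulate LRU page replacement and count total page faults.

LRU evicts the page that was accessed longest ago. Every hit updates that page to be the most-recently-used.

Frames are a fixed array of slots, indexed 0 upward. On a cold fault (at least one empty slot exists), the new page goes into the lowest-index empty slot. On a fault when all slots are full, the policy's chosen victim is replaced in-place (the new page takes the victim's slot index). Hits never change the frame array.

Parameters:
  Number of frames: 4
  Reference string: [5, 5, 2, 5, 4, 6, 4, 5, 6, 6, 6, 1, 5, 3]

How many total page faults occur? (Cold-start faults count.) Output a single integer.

Answer: 6

Derivation:
Step 0: ref 5 → FAULT, frames=[5,-,-,-]
Step 1: ref 5 → HIT, frames=[5,-,-,-]
Step 2: ref 2 → FAULT, frames=[5,2,-,-]
Step 3: ref 5 → HIT, frames=[5,2,-,-]
Step 4: ref 4 → FAULT, frames=[5,2,4,-]
Step 5: ref 6 → FAULT, frames=[5,2,4,6]
Step 6: ref 4 → HIT, frames=[5,2,4,6]
Step 7: ref 5 → HIT, frames=[5,2,4,6]
Step 8: ref 6 → HIT, frames=[5,2,4,6]
Step 9: ref 6 → HIT, frames=[5,2,4,6]
Step 10: ref 6 → HIT, frames=[5,2,4,6]
Step 11: ref 1 → FAULT (evict 2), frames=[5,1,4,6]
Step 12: ref 5 → HIT, frames=[5,1,4,6]
Step 13: ref 3 → FAULT (evict 4), frames=[5,1,3,6]
Total faults: 6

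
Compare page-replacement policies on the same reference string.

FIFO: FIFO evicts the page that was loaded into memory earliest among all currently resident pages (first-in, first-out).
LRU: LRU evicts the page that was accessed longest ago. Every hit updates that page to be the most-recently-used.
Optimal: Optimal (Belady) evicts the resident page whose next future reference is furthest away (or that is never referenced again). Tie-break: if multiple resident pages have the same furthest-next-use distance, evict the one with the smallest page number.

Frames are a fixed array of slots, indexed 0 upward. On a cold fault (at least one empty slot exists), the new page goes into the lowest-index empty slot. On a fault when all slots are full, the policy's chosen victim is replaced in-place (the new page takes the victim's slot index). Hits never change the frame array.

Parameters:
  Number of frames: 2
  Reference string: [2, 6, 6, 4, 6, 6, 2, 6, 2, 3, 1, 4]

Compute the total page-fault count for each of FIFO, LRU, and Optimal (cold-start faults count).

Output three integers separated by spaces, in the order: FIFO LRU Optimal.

Answer: 8 7 7

Derivation:
--- FIFO ---
  step 0: ref 2 -> FAULT, frames=[2,-] (faults so far: 1)
  step 1: ref 6 -> FAULT, frames=[2,6] (faults so far: 2)
  step 2: ref 6 -> HIT, frames=[2,6] (faults so far: 2)
  step 3: ref 4 -> FAULT, evict 2, frames=[4,6] (faults so far: 3)
  step 4: ref 6 -> HIT, frames=[4,6] (faults so far: 3)
  step 5: ref 6 -> HIT, frames=[4,6] (faults so far: 3)
  step 6: ref 2 -> FAULT, evict 6, frames=[4,2] (faults so far: 4)
  step 7: ref 6 -> FAULT, evict 4, frames=[6,2] (faults so far: 5)
  step 8: ref 2 -> HIT, frames=[6,2] (faults so far: 5)
  step 9: ref 3 -> FAULT, evict 2, frames=[6,3] (faults so far: 6)
  step 10: ref 1 -> FAULT, evict 6, frames=[1,3] (faults so far: 7)
  step 11: ref 4 -> FAULT, evict 3, frames=[1,4] (faults so far: 8)
  FIFO total faults: 8
--- LRU ---
  step 0: ref 2 -> FAULT, frames=[2,-] (faults so far: 1)
  step 1: ref 6 -> FAULT, frames=[2,6] (faults so far: 2)
  step 2: ref 6 -> HIT, frames=[2,6] (faults so far: 2)
  step 3: ref 4 -> FAULT, evict 2, frames=[4,6] (faults so far: 3)
  step 4: ref 6 -> HIT, frames=[4,6] (faults so far: 3)
  step 5: ref 6 -> HIT, frames=[4,6] (faults so far: 3)
  step 6: ref 2 -> FAULT, evict 4, frames=[2,6] (faults so far: 4)
  step 7: ref 6 -> HIT, frames=[2,6] (faults so far: 4)
  step 8: ref 2 -> HIT, frames=[2,6] (faults so far: 4)
  step 9: ref 3 -> FAULT, evict 6, frames=[2,3] (faults so far: 5)
  step 10: ref 1 -> FAULT, evict 2, frames=[1,3] (faults so far: 6)
  step 11: ref 4 -> FAULT, evict 3, frames=[1,4] (faults so far: 7)
  LRU total faults: 7
--- Optimal ---
  step 0: ref 2 -> FAULT, frames=[2,-] (faults so far: 1)
  step 1: ref 6 -> FAULT, frames=[2,6] (faults so far: 2)
  step 2: ref 6 -> HIT, frames=[2,6] (faults so far: 2)
  step 3: ref 4 -> FAULT, evict 2, frames=[4,6] (faults so far: 3)
  step 4: ref 6 -> HIT, frames=[4,6] (faults so far: 3)
  step 5: ref 6 -> HIT, frames=[4,6] (faults so far: 3)
  step 6: ref 2 -> FAULT, evict 4, frames=[2,6] (faults so far: 4)
  step 7: ref 6 -> HIT, frames=[2,6] (faults so far: 4)
  step 8: ref 2 -> HIT, frames=[2,6] (faults so far: 4)
  step 9: ref 3 -> FAULT, evict 2, frames=[3,6] (faults so far: 5)
  step 10: ref 1 -> FAULT, evict 3, frames=[1,6] (faults so far: 6)
  step 11: ref 4 -> FAULT, evict 1, frames=[4,6] (faults so far: 7)
  Optimal total faults: 7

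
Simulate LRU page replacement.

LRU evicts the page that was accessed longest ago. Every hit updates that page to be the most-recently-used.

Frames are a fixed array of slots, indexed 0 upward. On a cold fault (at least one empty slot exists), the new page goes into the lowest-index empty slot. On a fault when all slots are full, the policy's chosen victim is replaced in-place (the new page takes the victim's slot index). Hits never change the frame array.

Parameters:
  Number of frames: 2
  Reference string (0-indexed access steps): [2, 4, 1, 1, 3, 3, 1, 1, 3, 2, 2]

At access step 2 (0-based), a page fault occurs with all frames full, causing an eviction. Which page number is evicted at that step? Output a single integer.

Step 0: ref 2 -> FAULT, frames=[2,-]
Step 1: ref 4 -> FAULT, frames=[2,4]
Step 2: ref 1 -> FAULT, evict 2, frames=[1,4]
At step 2: evicted page 2

Answer: 2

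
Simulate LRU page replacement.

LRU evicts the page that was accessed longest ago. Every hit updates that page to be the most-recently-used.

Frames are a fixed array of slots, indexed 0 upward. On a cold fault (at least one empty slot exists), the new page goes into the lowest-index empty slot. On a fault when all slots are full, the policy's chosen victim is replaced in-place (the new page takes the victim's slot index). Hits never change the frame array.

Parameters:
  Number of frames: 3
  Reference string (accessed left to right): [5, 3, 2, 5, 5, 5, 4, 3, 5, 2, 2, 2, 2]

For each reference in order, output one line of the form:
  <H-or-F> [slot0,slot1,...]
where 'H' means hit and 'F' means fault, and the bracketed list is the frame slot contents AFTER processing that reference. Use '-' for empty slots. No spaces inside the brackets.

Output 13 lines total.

F [5,-,-]
F [5,3,-]
F [5,3,2]
H [5,3,2]
H [5,3,2]
H [5,3,2]
F [5,4,2]
F [5,4,3]
H [5,4,3]
F [5,2,3]
H [5,2,3]
H [5,2,3]
H [5,2,3]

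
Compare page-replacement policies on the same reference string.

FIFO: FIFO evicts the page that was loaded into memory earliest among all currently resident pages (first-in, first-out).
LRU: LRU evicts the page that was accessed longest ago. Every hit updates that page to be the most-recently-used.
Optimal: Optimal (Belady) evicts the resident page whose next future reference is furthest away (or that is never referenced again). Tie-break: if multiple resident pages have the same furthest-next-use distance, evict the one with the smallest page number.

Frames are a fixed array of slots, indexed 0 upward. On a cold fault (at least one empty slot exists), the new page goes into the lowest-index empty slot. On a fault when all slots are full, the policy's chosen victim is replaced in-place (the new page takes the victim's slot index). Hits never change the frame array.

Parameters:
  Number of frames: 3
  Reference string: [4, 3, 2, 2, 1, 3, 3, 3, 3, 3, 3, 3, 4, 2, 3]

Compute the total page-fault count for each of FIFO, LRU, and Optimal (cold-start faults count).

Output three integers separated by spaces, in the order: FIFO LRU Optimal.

--- FIFO ---
  step 0: ref 4 -> FAULT, frames=[4,-,-] (faults so far: 1)
  step 1: ref 3 -> FAULT, frames=[4,3,-] (faults so far: 2)
  step 2: ref 2 -> FAULT, frames=[4,3,2] (faults so far: 3)
  step 3: ref 2 -> HIT, frames=[4,3,2] (faults so far: 3)
  step 4: ref 1 -> FAULT, evict 4, frames=[1,3,2] (faults so far: 4)
  step 5: ref 3 -> HIT, frames=[1,3,2] (faults so far: 4)
  step 6: ref 3 -> HIT, frames=[1,3,2] (faults so far: 4)
  step 7: ref 3 -> HIT, frames=[1,3,2] (faults so far: 4)
  step 8: ref 3 -> HIT, frames=[1,3,2] (faults so far: 4)
  step 9: ref 3 -> HIT, frames=[1,3,2] (faults so far: 4)
  step 10: ref 3 -> HIT, frames=[1,3,2] (faults so far: 4)
  step 11: ref 3 -> HIT, frames=[1,3,2] (faults so far: 4)
  step 12: ref 4 -> FAULT, evict 3, frames=[1,4,2] (faults so far: 5)
  step 13: ref 2 -> HIT, frames=[1,4,2] (faults so far: 5)
  step 14: ref 3 -> FAULT, evict 2, frames=[1,4,3] (faults so far: 6)
  FIFO total faults: 6
--- LRU ---
  step 0: ref 4 -> FAULT, frames=[4,-,-] (faults so far: 1)
  step 1: ref 3 -> FAULT, frames=[4,3,-] (faults so far: 2)
  step 2: ref 2 -> FAULT, frames=[4,3,2] (faults so far: 3)
  step 3: ref 2 -> HIT, frames=[4,3,2] (faults so far: 3)
  step 4: ref 1 -> FAULT, evict 4, frames=[1,3,2] (faults so far: 4)
  step 5: ref 3 -> HIT, frames=[1,3,2] (faults so far: 4)
  step 6: ref 3 -> HIT, frames=[1,3,2] (faults so far: 4)
  step 7: ref 3 -> HIT, frames=[1,3,2] (faults so far: 4)
  step 8: ref 3 -> HIT, frames=[1,3,2] (faults so far: 4)
  step 9: ref 3 -> HIT, frames=[1,3,2] (faults so far: 4)
  step 10: ref 3 -> HIT, frames=[1,3,2] (faults so far: 4)
  step 11: ref 3 -> HIT, frames=[1,3,2] (faults so far: 4)
  step 12: ref 4 -> FAULT, evict 2, frames=[1,3,4] (faults so far: 5)
  step 13: ref 2 -> FAULT, evict 1, frames=[2,3,4] (faults so far: 6)
  step 14: ref 3 -> HIT, frames=[2,3,4] (faults so far: 6)
  LRU total faults: 6
--- Optimal ---
  step 0: ref 4 -> FAULT, frames=[4,-,-] (faults so far: 1)
  step 1: ref 3 -> FAULT, frames=[4,3,-] (faults so far: 2)
  step 2: ref 2 -> FAULT, frames=[4,3,2] (faults so far: 3)
  step 3: ref 2 -> HIT, frames=[4,3,2] (faults so far: 3)
  step 4: ref 1 -> FAULT, evict 2, frames=[4,3,1] (faults so far: 4)
  step 5: ref 3 -> HIT, frames=[4,3,1] (faults so far: 4)
  step 6: ref 3 -> HIT, frames=[4,3,1] (faults so far: 4)
  step 7: ref 3 -> HIT, frames=[4,3,1] (faults so far: 4)
  step 8: ref 3 -> HIT, frames=[4,3,1] (faults so far: 4)
  step 9: ref 3 -> HIT, frames=[4,3,1] (faults so far: 4)
  step 10: ref 3 -> HIT, frames=[4,3,1] (faults so far: 4)
  step 11: ref 3 -> HIT, frames=[4,3,1] (faults so far: 4)
  step 12: ref 4 -> HIT, frames=[4,3,1] (faults so far: 4)
  step 13: ref 2 -> FAULT, evict 1, frames=[4,3,2] (faults so far: 5)
  step 14: ref 3 -> HIT, frames=[4,3,2] (faults so far: 5)
  Optimal total faults: 5

Answer: 6 6 5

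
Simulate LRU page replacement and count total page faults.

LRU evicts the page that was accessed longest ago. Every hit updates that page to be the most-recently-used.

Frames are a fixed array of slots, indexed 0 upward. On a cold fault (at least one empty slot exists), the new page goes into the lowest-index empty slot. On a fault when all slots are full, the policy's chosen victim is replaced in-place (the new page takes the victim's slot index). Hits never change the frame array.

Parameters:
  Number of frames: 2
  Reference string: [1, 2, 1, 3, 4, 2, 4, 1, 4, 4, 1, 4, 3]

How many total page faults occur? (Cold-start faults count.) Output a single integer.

Step 0: ref 1 → FAULT, frames=[1,-]
Step 1: ref 2 → FAULT, frames=[1,2]
Step 2: ref 1 → HIT, frames=[1,2]
Step 3: ref 3 → FAULT (evict 2), frames=[1,3]
Step 4: ref 4 → FAULT (evict 1), frames=[4,3]
Step 5: ref 2 → FAULT (evict 3), frames=[4,2]
Step 6: ref 4 → HIT, frames=[4,2]
Step 7: ref 1 → FAULT (evict 2), frames=[4,1]
Step 8: ref 4 → HIT, frames=[4,1]
Step 9: ref 4 → HIT, frames=[4,1]
Step 10: ref 1 → HIT, frames=[4,1]
Step 11: ref 4 → HIT, frames=[4,1]
Step 12: ref 3 → FAULT (evict 1), frames=[4,3]
Total faults: 7

Answer: 7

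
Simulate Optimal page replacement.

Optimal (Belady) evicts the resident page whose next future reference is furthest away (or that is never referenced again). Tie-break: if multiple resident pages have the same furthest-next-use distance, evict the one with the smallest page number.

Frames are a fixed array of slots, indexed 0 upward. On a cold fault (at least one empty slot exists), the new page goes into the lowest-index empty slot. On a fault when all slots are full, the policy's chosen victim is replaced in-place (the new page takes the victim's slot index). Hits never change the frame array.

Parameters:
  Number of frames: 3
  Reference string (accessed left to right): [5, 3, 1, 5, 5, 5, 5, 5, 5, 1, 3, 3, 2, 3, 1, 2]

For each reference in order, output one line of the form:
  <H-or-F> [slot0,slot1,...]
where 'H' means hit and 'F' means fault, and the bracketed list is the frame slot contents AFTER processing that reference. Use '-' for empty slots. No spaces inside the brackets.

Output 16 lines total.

F [5,-,-]
F [5,3,-]
F [5,3,1]
H [5,3,1]
H [5,3,1]
H [5,3,1]
H [5,3,1]
H [5,3,1]
H [5,3,1]
H [5,3,1]
H [5,3,1]
H [5,3,1]
F [2,3,1]
H [2,3,1]
H [2,3,1]
H [2,3,1]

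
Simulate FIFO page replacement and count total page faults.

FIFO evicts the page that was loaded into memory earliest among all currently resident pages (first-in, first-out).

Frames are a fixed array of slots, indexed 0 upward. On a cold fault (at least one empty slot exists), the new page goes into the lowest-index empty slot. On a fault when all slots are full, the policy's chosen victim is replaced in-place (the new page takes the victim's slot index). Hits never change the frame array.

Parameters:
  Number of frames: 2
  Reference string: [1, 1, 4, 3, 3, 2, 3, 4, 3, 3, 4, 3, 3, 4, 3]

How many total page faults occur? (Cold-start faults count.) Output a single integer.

Step 0: ref 1 → FAULT, frames=[1,-]
Step 1: ref 1 → HIT, frames=[1,-]
Step 2: ref 4 → FAULT, frames=[1,4]
Step 3: ref 3 → FAULT (evict 1), frames=[3,4]
Step 4: ref 3 → HIT, frames=[3,4]
Step 5: ref 2 → FAULT (evict 4), frames=[3,2]
Step 6: ref 3 → HIT, frames=[3,2]
Step 7: ref 4 → FAULT (evict 3), frames=[4,2]
Step 8: ref 3 → FAULT (evict 2), frames=[4,3]
Step 9: ref 3 → HIT, frames=[4,3]
Step 10: ref 4 → HIT, frames=[4,3]
Step 11: ref 3 → HIT, frames=[4,3]
Step 12: ref 3 → HIT, frames=[4,3]
Step 13: ref 4 → HIT, frames=[4,3]
Step 14: ref 3 → HIT, frames=[4,3]
Total faults: 6

Answer: 6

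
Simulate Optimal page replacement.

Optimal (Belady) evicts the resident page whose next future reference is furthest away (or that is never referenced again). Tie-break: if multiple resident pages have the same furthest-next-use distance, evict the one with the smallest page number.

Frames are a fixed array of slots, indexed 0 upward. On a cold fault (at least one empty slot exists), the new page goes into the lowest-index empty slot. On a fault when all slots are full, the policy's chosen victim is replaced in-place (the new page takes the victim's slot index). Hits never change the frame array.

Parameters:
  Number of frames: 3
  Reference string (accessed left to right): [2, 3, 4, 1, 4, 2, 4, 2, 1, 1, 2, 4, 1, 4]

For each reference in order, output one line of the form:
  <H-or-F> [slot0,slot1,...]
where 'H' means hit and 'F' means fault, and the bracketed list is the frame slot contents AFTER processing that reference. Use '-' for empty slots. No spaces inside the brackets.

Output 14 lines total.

F [2,-,-]
F [2,3,-]
F [2,3,4]
F [2,1,4]
H [2,1,4]
H [2,1,4]
H [2,1,4]
H [2,1,4]
H [2,1,4]
H [2,1,4]
H [2,1,4]
H [2,1,4]
H [2,1,4]
H [2,1,4]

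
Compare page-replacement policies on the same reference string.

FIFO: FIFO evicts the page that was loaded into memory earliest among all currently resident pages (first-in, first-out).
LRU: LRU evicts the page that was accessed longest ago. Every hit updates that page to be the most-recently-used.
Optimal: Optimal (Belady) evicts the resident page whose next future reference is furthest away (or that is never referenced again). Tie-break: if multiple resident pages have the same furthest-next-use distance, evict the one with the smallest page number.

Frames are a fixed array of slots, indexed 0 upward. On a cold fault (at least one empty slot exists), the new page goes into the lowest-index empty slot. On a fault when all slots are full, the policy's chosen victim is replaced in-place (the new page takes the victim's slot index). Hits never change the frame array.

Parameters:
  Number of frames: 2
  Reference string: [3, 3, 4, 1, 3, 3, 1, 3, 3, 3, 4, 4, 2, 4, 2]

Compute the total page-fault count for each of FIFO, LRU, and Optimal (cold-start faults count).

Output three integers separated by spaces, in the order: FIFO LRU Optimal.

Answer: 6 6 5

Derivation:
--- FIFO ---
  step 0: ref 3 -> FAULT, frames=[3,-] (faults so far: 1)
  step 1: ref 3 -> HIT, frames=[3,-] (faults so far: 1)
  step 2: ref 4 -> FAULT, frames=[3,4] (faults so far: 2)
  step 3: ref 1 -> FAULT, evict 3, frames=[1,4] (faults so far: 3)
  step 4: ref 3 -> FAULT, evict 4, frames=[1,3] (faults so far: 4)
  step 5: ref 3 -> HIT, frames=[1,3] (faults so far: 4)
  step 6: ref 1 -> HIT, frames=[1,3] (faults so far: 4)
  step 7: ref 3 -> HIT, frames=[1,3] (faults so far: 4)
  step 8: ref 3 -> HIT, frames=[1,3] (faults so far: 4)
  step 9: ref 3 -> HIT, frames=[1,3] (faults so far: 4)
  step 10: ref 4 -> FAULT, evict 1, frames=[4,3] (faults so far: 5)
  step 11: ref 4 -> HIT, frames=[4,3] (faults so far: 5)
  step 12: ref 2 -> FAULT, evict 3, frames=[4,2] (faults so far: 6)
  step 13: ref 4 -> HIT, frames=[4,2] (faults so far: 6)
  step 14: ref 2 -> HIT, frames=[4,2] (faults so far: 6)
  FIFO total faults: 6
--- LRU ---
  step 0: ref 3 -> FAULT, frames=[3,-] (faults so far: 1)
  step 1: ref 3 -> HIT, frames=[3,-] (faults so far: 1)
  step 2: ref 4 -> FAULT, frames=[3,4] (faults so far: 2)
  step 3: ref 1 -> FAULT, evict 3, frames=[1,4] (faults so far: 3)
  step 4: ref 3 -> FAULT, evict 4, frames=[1,3] (faults so far: 4)
  step 5: ref 3 -> HIT, frames=[1,3] (faults so far: 4)
  step 6: ref 1 -> HIT, frames=[1,3] (faults so far: 4)
  step 7: ref 3 -> HIT, frames=[1,3] (faults so far: 4)
  step 8: ref 3 -> HIT, frames=[1,3] (faults so far: 4)
  step 9: ref 3 -> HIT, frames=[1,3] (faults so far: 4)
  step 10: ref 4 -> FAULT, evict 1, frames=[4,3] (faults so far: 5)
  step 11: ref 4 -> HIT, frames=[4,3] (faults so far: 5)
  step 12: ref 2 -> FAULT, evict 3, frames=[4,2] (faults so far: 6)
  step 13: ref 4 -> HIT, frames=[4,2] (faults so far: 6)
  step 14: ref 2 -> HIT, frames=[4,2] (faults so far: 6)
  LRU total faults: 6
--- Optimal ---
  step 0: ref 3 -> FAULT, frames=[3,-] (faults so far: 1)
  step 1: ref 3 -> HIT, frames=[3,-] (faults so far: 1)
  step 2: ref 4 -> FAULT, frames=[3,4] (faults so far: 2)
  step 3: ref 1 -> FAULT, evict 4, frames=[3,1] (faults so far: 3)
  step 4: ref 3 -> HIT, frames=[3,1] (faults so far: 3)
  step 5: ref 3 -> HIT, frames=[3,1] (faults so far: 3)
  step 6: ref 1 -> HIT, frames=[3,1] (faults so far: 3)
  step 7: ref 3 -> HIT, frames=[3,1] (faults so far: 3)
  step 8: ref 3 -> HIT, frames=[3,1] (faults so far: 3)
  step 9: ref 3 -> HIT, frames=[3,1] (faults so far: 3)
  step 10: ref 4 -> FAULT, evict 1, frames=[3,4] (faults so far: 4)
  step 11: ref 4 -> HIT, frames=[3,4] (faults so far: 4)
  step 12: ref 2 -> FAULT, evict 3, frames=[2,4] (faults so far: 5)
  step 13: ref 4 -> HIT, frames=[2,4] (faults so far: 5)
  step 14: ref 2 -> HIT, frames=[2,4] (faults so far: 5)
  Optimal total faults: 5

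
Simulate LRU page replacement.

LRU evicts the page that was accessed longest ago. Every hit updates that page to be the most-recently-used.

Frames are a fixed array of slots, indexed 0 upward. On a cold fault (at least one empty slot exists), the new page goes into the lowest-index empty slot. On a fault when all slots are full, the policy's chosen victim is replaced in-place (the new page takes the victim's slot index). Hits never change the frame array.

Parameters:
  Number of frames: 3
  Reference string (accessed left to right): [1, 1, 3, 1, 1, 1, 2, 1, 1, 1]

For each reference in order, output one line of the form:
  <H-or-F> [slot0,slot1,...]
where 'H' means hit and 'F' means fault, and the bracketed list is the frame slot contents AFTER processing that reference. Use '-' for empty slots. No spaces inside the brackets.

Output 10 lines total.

F [1,-,-]
H [1,-,-]
F [1,3,-]
H [1,3,-]
H [1,3,-]
H [1,3,-]
F [1,3,2]
H [1,3,2]
H [1,3,2]
H [1,3,2]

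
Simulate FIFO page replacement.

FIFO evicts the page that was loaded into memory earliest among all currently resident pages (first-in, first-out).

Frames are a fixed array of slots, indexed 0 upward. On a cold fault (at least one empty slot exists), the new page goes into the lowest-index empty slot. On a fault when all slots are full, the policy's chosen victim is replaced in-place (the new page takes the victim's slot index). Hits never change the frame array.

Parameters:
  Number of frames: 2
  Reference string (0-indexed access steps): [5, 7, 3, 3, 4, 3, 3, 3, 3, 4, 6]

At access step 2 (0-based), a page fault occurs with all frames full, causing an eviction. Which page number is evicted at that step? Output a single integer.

Answer: 5

Derivation:
Step 0: ref 5 -> FAULT, frames=[5,-]
Step 1: ref 7 -> FAULT, frames=[5,7]
Step 2: ref 3 -> FAULT, evict 5, frames=[3,7]
At step 2: evicted page 5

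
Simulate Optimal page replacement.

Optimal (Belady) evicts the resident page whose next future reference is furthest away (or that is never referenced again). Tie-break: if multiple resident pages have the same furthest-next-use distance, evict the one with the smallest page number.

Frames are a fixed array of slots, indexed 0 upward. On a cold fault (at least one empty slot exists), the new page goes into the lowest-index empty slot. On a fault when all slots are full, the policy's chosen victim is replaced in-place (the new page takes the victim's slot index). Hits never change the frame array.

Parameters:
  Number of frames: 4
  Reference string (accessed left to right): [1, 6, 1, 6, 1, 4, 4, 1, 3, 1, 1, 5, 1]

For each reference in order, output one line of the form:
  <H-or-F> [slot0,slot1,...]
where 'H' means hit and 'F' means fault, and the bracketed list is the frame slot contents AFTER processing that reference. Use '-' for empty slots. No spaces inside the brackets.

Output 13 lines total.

F [1,-,-,-]
F [1,6,-,-]
H [1,6,-,-]
H [1,6,-,-]
H [1,6,-,-]
F [1,6,4,-]
H [1,6,4,-]
H [1,6,4,-]
F [1,6,4,3]
H [1,6,4,3]
H [1,6,4,3]
F [1,6,4,5]
H [1,6,4,5]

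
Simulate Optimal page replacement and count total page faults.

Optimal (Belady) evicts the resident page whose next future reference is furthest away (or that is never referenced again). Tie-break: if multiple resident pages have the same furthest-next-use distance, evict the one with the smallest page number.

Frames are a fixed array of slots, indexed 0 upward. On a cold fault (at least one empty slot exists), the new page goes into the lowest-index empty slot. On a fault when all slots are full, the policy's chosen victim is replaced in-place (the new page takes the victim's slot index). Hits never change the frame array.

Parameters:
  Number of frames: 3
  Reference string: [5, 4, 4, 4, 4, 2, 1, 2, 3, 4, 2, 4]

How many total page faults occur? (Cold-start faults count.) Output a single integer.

Step 0: ref 5 → FAULT, frames=[5,-,-]
Step 1: ref 4 → FAULT, frames=[5,4,-]
Step 2: ref 4 → HIT, frames=[5,4,-]
Step 3: ref 4 → HIT, frames=[5,4,-]
Step 4: ref 4 → HIT, frames=[5,4,-]
Step 5: ref 2 → FAULT, frames=[5,4,2]
Step 6: ref 1 → FAULT (evict 5), frames=[1,4,2]
Step 7: ref 2 → HIT, frames=[1,4,2]
Step 8: ref 3 → FAULT (evict 1), frames=[3,4,2]
Step 9: ref 4 → HIT, frames=[3,4,2]
Step 10: ref 2 → HIT, frames=[3,4,2]
Step 11: ref 4 → HIT, frames=[3,4,2]
Total faults: 5

Answer: 5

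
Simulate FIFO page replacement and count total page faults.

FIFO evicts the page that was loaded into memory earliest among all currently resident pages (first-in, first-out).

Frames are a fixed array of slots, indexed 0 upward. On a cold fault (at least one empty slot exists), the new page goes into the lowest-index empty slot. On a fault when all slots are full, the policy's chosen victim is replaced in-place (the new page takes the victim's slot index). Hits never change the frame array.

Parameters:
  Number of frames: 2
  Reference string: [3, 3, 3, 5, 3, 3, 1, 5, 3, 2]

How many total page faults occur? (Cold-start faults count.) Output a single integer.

Step 0: ref 3 → FAULT, frames=[3,-]
Step 1: ref 3 → HIT, frames=[3,-]
Step 2: ref 3 → HIT, frames=[3,-]
Step 3: ref 5 → FAULT, frames=[3,5]
Step 4: ref 3 → HIT, frames=[3,5]
Step 5: ref 3 → HIT, frames=[3,5]
Step 6: ref 1 → FAULT (evict 3), frames=[1,5]
Step 7: ref 5 → HIT, frames=[1,5]
Step 8: ref 3 → FAULT (evict 5), frames=[1,3]
Step 9: ref 2 → FAULT (evict 1), frames=[2,3]
Total faults: 5

Answer: 5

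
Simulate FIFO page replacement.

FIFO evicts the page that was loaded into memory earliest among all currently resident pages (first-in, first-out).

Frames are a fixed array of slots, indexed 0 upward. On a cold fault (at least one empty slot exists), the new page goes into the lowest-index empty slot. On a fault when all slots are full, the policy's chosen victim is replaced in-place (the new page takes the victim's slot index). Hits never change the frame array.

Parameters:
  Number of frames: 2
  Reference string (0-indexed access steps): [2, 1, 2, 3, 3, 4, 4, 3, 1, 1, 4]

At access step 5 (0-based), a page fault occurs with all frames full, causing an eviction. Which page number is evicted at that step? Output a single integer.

Step 0: ref 2 -> FAULT, frames=[2,-]
Step 1: ref 1 -> FAULT, frames=[2,1]
Step 2: ref 2 -> HIT, frames=[2,1]
Step 3: ref 3 -> FAULT, evict 2, frames=[3,1]
Step 4: ref 3 -> HIT, frames=[3,1]
Step 5: ref 4 -> FAULT, evict 1, frames=[3,4]
At step 5: evicted page 1

Answer: 1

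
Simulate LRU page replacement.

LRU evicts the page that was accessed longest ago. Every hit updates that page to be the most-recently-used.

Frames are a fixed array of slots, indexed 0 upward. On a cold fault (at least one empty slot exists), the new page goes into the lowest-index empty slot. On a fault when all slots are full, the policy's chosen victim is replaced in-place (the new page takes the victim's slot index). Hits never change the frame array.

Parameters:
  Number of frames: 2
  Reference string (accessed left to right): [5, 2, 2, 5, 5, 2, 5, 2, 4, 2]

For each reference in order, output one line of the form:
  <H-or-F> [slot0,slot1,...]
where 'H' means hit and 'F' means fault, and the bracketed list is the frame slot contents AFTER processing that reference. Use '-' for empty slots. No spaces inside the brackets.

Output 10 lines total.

F [5,-]
F [5,2]
H [5,2]
H [5,2]
H [5,2]
H [5,2]
H [5,2]
H [5,2]
F [4,2]
H [4,2]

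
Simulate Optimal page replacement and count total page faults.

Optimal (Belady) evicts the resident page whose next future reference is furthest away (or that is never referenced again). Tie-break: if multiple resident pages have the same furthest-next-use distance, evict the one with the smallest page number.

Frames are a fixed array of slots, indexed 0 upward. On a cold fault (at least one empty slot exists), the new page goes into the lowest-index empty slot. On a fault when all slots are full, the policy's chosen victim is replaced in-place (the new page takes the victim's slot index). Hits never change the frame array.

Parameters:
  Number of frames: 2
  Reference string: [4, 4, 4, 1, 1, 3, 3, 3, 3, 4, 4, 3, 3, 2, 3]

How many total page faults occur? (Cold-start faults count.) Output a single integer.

Answer: 4

Derivation:
Step 0: ref 4 → FAULT, frames=[4,-]
Step 1: ref 4 → HIT, frames=[4,-]
Step 2: ref 4 → HIT, frames=[4,-]
Step 3: ref 1 → FAULT, frames=[4,1]
Step 4: ref 1 → HIT, frames=[4,1]
Step 5: ref 3 → FAULT (evict 1), frames=[4,3]
Step 6: ref 3 → HIT, frames=[4,3]
Step 7: ref 3 → HIT, frames=[4,3]
Step 8: ref 3 → HIT, frames=[4,3]
Step 9: ref 4 → HIT, frames=[4,3]
Step 10: ref 4 → HIT, frames=[4,3]
Step 11: ref 3 → HIT, frames=[4,3]
Step 12: ref 3 → HIT, frames=[4,3]
Step 13: ref 2 → FAULT (evict 4), frames=[2,3]
Step 14: ref 3 → HIT, frames=[2,3]
Total faults: 4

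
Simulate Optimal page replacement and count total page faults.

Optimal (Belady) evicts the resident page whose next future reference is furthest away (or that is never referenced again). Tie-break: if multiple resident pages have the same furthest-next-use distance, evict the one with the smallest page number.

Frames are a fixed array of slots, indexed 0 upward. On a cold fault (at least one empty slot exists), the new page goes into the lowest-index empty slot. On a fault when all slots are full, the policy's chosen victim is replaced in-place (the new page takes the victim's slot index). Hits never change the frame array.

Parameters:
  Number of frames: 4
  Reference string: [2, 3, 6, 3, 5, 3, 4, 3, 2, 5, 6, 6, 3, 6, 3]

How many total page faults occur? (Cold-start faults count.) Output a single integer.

Step 0: ref 2 → FAULT, frames=[2,-,-,-]
Step 1: ref 3 → FAULT, frames=[2,3,-,-]
Step 2: ref 6 → FAULT, frames=[2,3,6,-]
Step 3: ref 3 → HIT, frames=[2,3,6,-]
Step 4: ref 5 → FAULT, frames=[2,3,6,5]
Step 5: ref 3 → HIT, frames=[2,3,6,5]
Step 6: ref 4 → FAULT (evict 6), frames=[2,3,4,5]
Step 7: ref 3 → HIT, frames=[2,3,4,5]
Step 8: ref 2 → HIT, frames=[2,3,4,5]
Step 9: ref 5 → HIT, frames=[2,3,4,5]
Step 10: ref 6 → FAULT (evict 2), frames=[6,3,4,5]
Step 11: ref 6 → HIT, frames=[6,3,4,5]
Step 12: ref 3 → HIT, frames=[6,3,4,5]
Step 13: ref 6 → HIT, frames=[6,3,4,5]
Step 14: ref 3 → HIT, frames=[6,3,4,5]
Total faults: 6

Answer: 6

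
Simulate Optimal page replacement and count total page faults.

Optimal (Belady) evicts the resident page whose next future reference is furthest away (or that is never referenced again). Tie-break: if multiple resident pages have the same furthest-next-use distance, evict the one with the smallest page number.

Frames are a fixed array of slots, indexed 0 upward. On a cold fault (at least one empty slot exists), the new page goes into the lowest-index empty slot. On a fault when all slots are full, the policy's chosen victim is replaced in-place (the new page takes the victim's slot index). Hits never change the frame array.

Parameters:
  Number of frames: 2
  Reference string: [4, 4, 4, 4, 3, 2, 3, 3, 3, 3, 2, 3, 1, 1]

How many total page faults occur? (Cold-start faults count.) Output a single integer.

Step 0: ref 4 → FAULT, frames=[4,-]
Step 1: ref 4 → HIT, frames=[4,-]
Step 2: ref 4 → HIT, frames=[4,-]
Step 3: ref 4 → HIT, frames=[4,-]
Step 4: ref 3 → FAULT, frames=[4,3]
Step 5: ref 2 → FAULT (evict 4), frames=[2,3]
Step 6: ref 3 → HIT, frames=[2,3]
Step 7: ref 3 → HIT, frames=[2,3]
Step 8: ref 3 → HIT, frames=[2,3]
Step 9: ref 3 → HIT, frames=[2,3]
Step 10: ref 2 → HIT, frames=[2,3]
Step 11: ref 3 → HIT, frames=[2,3]
Step 12: ref 1 → FAULT (evict 2), frames=[1,3]
Step 13: ref 1 → HIT, frames=[1,3]
Total faults: 4

Answer: 4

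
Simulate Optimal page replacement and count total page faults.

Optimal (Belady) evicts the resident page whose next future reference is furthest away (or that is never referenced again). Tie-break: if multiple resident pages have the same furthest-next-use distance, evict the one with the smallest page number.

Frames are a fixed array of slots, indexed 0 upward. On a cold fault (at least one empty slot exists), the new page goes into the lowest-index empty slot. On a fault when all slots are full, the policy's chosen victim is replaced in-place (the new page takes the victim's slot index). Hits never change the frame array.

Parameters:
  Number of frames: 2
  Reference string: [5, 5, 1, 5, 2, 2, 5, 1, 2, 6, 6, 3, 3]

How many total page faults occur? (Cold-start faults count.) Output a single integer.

Answer: 6

Derivation:
Step 0: ref 5 → FAULT, frames=[5,-]
Step 1: ref 5 → HIT, frames=[5,-]
Step 2: ref 1 → FAULT, frames=[5,1]
Step 3: ref 5 → HIT, frames=[5,1]
Step 4: ref 2 → FAULT (evict 1), frames=[5,2]
Step 5: ref 2 → HIT, frames=[5,2]
Step 6: ref 5 → HIT, frames=[5,2]
Step 7: ref 1 → FAULT (evict 5), frames=[1,2]
Step 8: ref 2 → HIT, frames=[1,2]
Step 9: ref 6 → FAULT (evict 1), frames=[6,2]
Step 10: ref 6 → HIT, frames=[6,2]
Step 11: ref 3 → FAULT (evict 2), frames=[6,3]
Step 12: ref 3 → HIT, frames=[6,3]
Total faults: 6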